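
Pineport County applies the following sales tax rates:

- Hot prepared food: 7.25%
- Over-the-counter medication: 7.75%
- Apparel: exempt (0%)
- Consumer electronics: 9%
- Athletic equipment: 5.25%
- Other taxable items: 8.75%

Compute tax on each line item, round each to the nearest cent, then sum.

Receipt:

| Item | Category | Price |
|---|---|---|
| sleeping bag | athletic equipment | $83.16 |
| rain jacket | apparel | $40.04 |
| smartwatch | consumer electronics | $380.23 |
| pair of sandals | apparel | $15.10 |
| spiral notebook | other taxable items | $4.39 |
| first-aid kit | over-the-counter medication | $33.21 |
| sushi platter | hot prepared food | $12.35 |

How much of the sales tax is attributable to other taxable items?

Spiral notebook $4.39: other taxable items → 8.75% → $0.38
Tax on other taxable items = $0.38

$0.38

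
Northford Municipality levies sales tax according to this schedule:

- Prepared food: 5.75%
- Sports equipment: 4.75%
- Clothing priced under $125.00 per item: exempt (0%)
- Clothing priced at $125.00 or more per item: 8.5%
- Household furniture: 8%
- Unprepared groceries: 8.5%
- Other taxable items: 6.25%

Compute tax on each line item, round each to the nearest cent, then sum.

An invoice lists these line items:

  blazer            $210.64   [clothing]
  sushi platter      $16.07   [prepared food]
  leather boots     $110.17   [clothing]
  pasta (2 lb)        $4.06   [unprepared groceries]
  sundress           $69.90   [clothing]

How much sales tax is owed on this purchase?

Blazer $210.64: clothing, $125.00 or more → 8.5% → $17.90
Sushi platter $16.07: prepared food → 5.75% → $0.92
Leather boots $110.17: clothing, under $125.00 → 0% → $0.00
Pasta (2 lb) $4.06: unprepared groceries → 8.5% → $0.35
Sundress $69.90: clothing, under $125.00 → 0% → $0.00
Total tax = $17.90 + $0.92 + $0.35 = $19.17

$19.17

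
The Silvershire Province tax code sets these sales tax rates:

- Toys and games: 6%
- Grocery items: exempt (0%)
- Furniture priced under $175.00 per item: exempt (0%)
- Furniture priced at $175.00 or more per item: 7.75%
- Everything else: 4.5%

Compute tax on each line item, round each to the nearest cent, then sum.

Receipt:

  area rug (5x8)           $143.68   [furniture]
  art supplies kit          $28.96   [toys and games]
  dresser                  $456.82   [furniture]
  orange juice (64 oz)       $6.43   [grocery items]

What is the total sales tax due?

Area rug (5x8) $143.68: furniture, under $175.00 → 0% → $0.00
Art supplies kit $28.96: toys and games → 6% → $1.74
Dresser $456.82: furniture, $175.00 or more → 7.75% → $35.40
Orange juice (64 oz) $6.43: grocery items → 0% → $0.00
Total tax = $1.74 + $35.40 = $37.14

$37.14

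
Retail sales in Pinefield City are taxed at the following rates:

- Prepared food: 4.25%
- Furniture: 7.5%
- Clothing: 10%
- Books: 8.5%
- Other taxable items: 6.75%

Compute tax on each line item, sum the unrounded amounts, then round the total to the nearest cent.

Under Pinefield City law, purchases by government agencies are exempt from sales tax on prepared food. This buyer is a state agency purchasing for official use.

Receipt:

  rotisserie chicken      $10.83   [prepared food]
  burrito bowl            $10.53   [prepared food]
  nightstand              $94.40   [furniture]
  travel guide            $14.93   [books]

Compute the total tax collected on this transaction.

$8.35

Rotisserie chicken $10.83: prepared food, buyer-exempt → 0% → $0.00
Burrito bowl $10.53: prepared food, buyer-exempt → 0% → $0.00
Nightstand $94.40: furniture → 7.5% → $7.08
Travel guide $14.93: books → 8.5% → $1.26905
Unrounded tax sum = $8.34905 → $8.35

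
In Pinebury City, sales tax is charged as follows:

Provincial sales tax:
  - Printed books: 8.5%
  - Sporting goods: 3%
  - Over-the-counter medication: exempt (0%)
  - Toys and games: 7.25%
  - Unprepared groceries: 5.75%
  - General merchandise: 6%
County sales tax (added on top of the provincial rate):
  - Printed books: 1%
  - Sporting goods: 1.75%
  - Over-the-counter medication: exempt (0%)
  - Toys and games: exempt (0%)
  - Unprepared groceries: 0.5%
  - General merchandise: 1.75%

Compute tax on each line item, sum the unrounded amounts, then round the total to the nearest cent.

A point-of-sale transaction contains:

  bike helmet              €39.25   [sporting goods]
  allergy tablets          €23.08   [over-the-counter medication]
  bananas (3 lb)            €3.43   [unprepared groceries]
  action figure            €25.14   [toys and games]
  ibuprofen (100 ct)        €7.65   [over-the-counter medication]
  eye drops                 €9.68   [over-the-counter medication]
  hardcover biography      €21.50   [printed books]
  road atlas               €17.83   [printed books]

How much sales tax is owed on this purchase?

Bike helmet €39.25: sporting goods → 3% + 1.75% county = 4.75% → €1.864375
Allergy tablets €23.08: over-the-counter medication → 0% + 0% county = 0% → €0.00
Bananas (3 lb) €3.43: unprepared groceries → 5.75% + 0.5% county = 6.25% → €0.214375
Action figure €25.14: toys and games → 7.25% + 0% county = 7.25% → €1.82265
Ibuprofen (100 ct) €7.65: over-the-counter medication → 0% + 0% county = 0% → €0.00
Eye drops €9.68: over-the-counter medication → 0% + 0% county = 0% → €0.00
Hardcover biography €21.50: printed books → 8.5% + 1% county = 9.5% → €2.0425
Road atlas €17.83: printed books → 8.5% + 1% county = 9.5% → €1.69385
Unrounded tax sum = €7.63775 → €7.64

€7.64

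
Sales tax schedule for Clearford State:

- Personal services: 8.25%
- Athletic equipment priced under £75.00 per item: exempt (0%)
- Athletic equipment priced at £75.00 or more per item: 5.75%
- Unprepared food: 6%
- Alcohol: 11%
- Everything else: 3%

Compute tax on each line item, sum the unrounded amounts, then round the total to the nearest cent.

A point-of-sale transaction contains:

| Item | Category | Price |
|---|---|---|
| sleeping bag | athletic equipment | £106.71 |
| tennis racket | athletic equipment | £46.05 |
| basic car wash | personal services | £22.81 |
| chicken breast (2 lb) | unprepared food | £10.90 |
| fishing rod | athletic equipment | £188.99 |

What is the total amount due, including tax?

Sleeping bag £106.71: athletic equipment, £75.00 or more → 5.75% → £6.135825
Tennis racket £46.05: athletic equipment, under £75.00 → 0% → £0.00
Basic car wash £22.81: personal services → 8.25% → £1.881825
Chicken breast (2 lb) £10.90: unprepared food → 6% → £0.654
Fishing rod £188.99: athletic equipment, £75.00 or more → 5.75% → £10.866925
Subtotal = £375.46; unrounded tax = £19.538575 → £19.54; total due = £395.00

£395.00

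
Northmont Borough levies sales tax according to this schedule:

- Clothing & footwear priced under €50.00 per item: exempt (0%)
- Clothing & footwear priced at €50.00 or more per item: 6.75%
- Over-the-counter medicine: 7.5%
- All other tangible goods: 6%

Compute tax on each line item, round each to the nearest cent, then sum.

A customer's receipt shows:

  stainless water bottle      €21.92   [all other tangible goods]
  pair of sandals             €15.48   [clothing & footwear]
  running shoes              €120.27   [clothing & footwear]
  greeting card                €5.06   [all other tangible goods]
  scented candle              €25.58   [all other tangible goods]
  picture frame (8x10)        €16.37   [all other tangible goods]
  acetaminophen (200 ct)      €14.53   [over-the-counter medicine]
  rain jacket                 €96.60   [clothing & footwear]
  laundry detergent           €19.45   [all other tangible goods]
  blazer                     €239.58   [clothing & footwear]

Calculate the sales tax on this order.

Stainless water bottle €21.92: all other tangible goods → 6% → €1.32
Pair of sandals €15.48: clothing & footwear, under €50.00 → 0% → €0.00
Running shoes €120.27: clothing & footwear, €50.00 or more → 6.75% → €8.12
Greeting card €5.06: all other tangible goods → 6% → €0.30
Scented candle €25.58: all other tangible goods → 6% → €1.53
Picture frame (8x10) €16.37: all other tangible goods → 6% → €0.98
Acetaminophen (200 ct) €14.53: over-the-counter medicine → 7.5% → €1.09
Rain jacket €96.60: clothing & footwear, €50.00 or more → 6.75% → €6.52
Laundry detergent €19.45: all other tangible goods → 6% → €1.17
Blazer €239.58: clothing & footwear, €50.00 or more → 6.75% → €16.17
Total tax = €1.32 + €8.12 + €0.30 + €1.53 + €0.98 + €1.09 + €6.52 + €1.17 + €16.17 = €37.20

€37.20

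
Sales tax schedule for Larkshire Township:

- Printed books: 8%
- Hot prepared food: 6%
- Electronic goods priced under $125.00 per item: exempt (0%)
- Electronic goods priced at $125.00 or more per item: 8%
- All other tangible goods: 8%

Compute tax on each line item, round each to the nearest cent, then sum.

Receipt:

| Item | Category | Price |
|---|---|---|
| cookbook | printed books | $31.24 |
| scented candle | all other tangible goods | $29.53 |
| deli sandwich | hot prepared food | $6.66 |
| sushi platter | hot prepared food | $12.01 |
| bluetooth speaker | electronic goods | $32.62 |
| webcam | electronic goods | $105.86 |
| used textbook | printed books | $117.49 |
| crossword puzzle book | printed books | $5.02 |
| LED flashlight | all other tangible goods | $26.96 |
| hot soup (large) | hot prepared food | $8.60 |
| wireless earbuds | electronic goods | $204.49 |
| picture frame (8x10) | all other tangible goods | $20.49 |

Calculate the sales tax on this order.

$36.46

Cookbook $31.24: printed books → 8% → $2.50
Scented candle $29.53: all other tangible goods → 8% → $2.36
Deli sandwich $6.66: hot prepared food → 6% → $0.40
Sushi platter $12.01: hot prepared food → 6% → $0.72
Bluetooth speaker $32.62: electronic goods, under $125.00 → 0% → $0.00
Webcam $105.86: electronic goods, under $125.00 → 0% → $0.00
Used textbook $117.49: printed books → 8% → $9.40
Crossword puzzle book $5.02: printed books → 8% → $0.40
LED flashlight $26.96: all other tangible goods → 8% → $2.16
Hot soup (large) $8.60: hot prepared food → 6% → $0.52
Wireless earbuds $204.49: electronic goods, $125.00 or more → 8% → $16.36
Picture frame (8x10) $20.49: all other tangible goods → 8% → $1.64
Total tax = $2.50 + $2.36 + $0.40 + $0.72 + $9.40 + $0.40 + $2.16 + $0.52 + $16.36 + $1.64 = $36.46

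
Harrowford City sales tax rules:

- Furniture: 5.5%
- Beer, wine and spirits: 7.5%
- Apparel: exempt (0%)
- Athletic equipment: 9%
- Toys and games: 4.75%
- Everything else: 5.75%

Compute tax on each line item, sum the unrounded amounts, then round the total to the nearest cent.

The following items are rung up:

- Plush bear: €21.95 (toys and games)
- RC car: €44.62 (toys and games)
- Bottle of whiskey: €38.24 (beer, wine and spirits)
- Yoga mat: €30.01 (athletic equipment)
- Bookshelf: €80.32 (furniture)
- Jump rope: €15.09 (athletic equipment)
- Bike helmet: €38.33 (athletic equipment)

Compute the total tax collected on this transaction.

Plush bear €21.95: toys and games → 4.75% → €1.042625
RC car €44.62: toys and games → 4.75% → €2.11945
Bottle of whiskey €38.24: beer, wine and spirits → 7.5% → €2.868
Yoga mat €30.01: athletic equipment → 9% → €2.7009
Bookshelf €80.32: furniture → 5.5% → €4.4176
Jump rope €15.09: athletic equipment → 9% → €1.3581
Bike helmet €38.33: athletic equipment → 9% → €3.4497
Unrounded tax sum = €17.956375 → €17.96

€17.96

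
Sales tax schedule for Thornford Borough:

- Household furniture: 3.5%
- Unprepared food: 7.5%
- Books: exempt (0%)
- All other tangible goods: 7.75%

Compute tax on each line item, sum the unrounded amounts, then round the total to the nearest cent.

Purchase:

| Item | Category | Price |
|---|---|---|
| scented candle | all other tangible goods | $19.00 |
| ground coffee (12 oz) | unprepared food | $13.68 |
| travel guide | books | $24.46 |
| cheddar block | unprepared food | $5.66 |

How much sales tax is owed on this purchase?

$2.92

Scented candle $19.00: all other tangible goods → 7.75% → $1.4725
Ground coffee (12 oz) $13.68: unprepared food → 7.5% → $1.026
Travel guide $24.46: books → 0% → $0.00
Cheddar block $5.66: unprepared food → 7.5% → $0.4245
Unrounded tax sum = $2.923 → $2.92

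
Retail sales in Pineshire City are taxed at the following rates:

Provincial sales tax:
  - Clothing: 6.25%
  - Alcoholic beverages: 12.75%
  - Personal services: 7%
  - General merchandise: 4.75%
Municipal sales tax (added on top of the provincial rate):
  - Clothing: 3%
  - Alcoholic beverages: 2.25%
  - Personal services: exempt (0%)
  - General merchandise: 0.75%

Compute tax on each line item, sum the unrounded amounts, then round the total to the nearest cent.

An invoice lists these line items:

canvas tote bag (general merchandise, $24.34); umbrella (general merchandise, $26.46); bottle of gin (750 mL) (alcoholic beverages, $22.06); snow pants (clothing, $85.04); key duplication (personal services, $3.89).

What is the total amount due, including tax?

Canvas tote bag $24.34: general merchandise → 4.75% + 0.75% municipal = 5.5% → $1.3387
Umbrella $26.46: general merchandise → 4.75% + 0.75% municipal = 5.5% → $1.4553
Bottle of gin (750 mL) $22.06: alcoholic beverages → 12.75% + 2.25% municipal = 15% → $3.309
Snow pants $85.04: clothing → 6.25% + 3% municipal = 9.25% → $7.8662
Key duplication $3.89: personal services → 7% + 0% municipal = 7% → $0.2723
Subtotal = $161.79; unrounded tax = $14.2415 → $14.24; total due = $176.03

$176.03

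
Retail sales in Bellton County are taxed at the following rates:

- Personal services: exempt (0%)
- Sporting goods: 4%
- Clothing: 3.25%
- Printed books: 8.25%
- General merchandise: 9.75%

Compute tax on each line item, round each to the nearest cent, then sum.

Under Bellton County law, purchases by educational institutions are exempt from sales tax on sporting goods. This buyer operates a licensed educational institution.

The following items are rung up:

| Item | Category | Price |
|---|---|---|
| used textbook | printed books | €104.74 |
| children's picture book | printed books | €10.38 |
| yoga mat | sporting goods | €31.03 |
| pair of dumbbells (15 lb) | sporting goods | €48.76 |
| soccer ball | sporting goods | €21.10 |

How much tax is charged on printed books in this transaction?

€9.50

Used textbook €104.74: printed books → 8.25% → €8.64
Children's picture book €10.38: printed books → 8.25% → €0.86
Tax on printed books = €8.64 + €0.86 = €9.50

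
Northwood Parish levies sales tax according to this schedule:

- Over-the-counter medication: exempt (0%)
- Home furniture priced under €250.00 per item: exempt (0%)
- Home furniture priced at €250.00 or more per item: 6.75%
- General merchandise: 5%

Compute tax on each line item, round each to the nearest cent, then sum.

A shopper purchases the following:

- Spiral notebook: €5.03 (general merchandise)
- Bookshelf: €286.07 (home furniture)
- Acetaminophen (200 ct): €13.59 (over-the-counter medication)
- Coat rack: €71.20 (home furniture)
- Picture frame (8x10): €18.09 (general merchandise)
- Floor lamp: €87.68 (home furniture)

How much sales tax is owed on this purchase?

€20.46

Spiral notebook €5.03: general merchandise → 5% → €0.25
Bookshelf €286.07: home furniture, €250.00 or more → 6.75% → €19.31
Acetaminophen (200 ct) €13.59: over-the-counter medication → 0% → €0.00
Coat rack €71.20: home furniture, under €250.00 → 0% → €0.00
Picture frame (8x10) €18.09: general merchandise → 5% → €0.90
Floor lamp €87.68: home furniture, under €250.00 → 0% → €0.00
Total tax = €0.25 + €19.31 + €0.90 = €20.46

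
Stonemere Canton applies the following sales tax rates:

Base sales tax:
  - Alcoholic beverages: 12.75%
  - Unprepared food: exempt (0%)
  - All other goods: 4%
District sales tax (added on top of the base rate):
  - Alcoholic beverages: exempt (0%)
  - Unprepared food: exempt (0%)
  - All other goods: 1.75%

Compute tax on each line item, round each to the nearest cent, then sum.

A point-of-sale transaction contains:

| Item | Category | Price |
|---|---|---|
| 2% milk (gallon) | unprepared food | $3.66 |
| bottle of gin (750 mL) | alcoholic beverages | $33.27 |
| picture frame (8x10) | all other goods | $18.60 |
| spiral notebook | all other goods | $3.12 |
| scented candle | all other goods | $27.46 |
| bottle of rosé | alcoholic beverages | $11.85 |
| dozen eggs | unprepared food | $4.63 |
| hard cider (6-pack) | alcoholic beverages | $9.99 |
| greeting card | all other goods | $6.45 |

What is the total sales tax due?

2% milk (gallon) $3.66: unprepared food → 0% + 0% district = 0% → $0.00
Bottle of gin (750 mL) $33.27: alcoholic beverages → 12.75% + 0% district = 12.75% → $4.24
Picture frame (8x10) $18.60: all other goods → 4% + 1.75% district = 5.75% → $1.07
Spiral notebook $3.12: all other goods → 4% + 1.75% district = 5.75% → $0.18
Scented candle $27.46: all other goods → 4% + 1.75% district = 5.75% → $1.58
Bottle of rosé $11.85: alcoholic beverages → 12.75% + 0% district = 12.75% → $1.51
Dozen eggs $4.63: unprepared food → 0% + 0% district = 0% → $0.00
Hard cider (6-pack) $9.99: alcoholic beverages → 12.75% + 0% district = 12.75% → $1.27
Greeting card $6.45: all other goods → 4% + 1.75% district = 5.75% → $0.37
Total tax = $4.24 + $1.07 + $0.18 + $1.58 + $1.51 + $1.27 + $0.37 = $10.22

$10.22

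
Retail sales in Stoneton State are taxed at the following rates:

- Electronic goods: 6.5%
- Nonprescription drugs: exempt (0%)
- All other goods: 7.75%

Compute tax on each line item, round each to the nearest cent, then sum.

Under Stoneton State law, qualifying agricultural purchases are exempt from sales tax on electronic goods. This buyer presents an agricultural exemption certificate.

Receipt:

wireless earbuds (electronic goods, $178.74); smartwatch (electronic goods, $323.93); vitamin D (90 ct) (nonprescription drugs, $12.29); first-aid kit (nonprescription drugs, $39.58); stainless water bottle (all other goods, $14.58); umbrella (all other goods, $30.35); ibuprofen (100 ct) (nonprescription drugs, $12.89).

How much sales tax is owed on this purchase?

Wireless earbuds $178.74: electronic goods, buyer-exempt → 0% → $0.00
Smartwatch $323.93: electronic goods, buyer-exempt → 0% → $0.00
Vitamin D (90 ct) $12.29: nonprescription drugs → 0% → $0.00
First-aid kit $39.58: nonprescription drugs → 0% → $0.00
Stainless water bottle $14.58: all other goods → 7.75% → $1.13
Umbrella $30.35: all other goods → 7.75% → $2.35
Ibuprofen (100 ct) $12.89: nonprescription drugs → 0% → $0.00
Total tax = $1.13 + $2.35 = $3.48

$3.48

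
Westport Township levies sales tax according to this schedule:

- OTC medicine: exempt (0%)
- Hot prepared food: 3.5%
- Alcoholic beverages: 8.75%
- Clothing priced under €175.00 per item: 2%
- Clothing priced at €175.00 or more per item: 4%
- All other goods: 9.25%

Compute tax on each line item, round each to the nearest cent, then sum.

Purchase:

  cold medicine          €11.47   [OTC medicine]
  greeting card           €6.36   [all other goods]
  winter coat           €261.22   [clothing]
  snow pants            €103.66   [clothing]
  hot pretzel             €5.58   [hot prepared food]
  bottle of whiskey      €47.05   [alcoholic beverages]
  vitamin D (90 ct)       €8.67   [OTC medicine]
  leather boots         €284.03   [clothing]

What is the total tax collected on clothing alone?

€23.88

Winter coat €261.22: clothing, €175.00 or more → 4% → €10.45
Snow pants €103.66: clothing, under €175.00 → 2% → €2.07
Leather boots €284.03: clothing, €175.00 or more → 4% → €11.36
Tax on clothing = €10.45 + €2.07 + €11.36 = €23.88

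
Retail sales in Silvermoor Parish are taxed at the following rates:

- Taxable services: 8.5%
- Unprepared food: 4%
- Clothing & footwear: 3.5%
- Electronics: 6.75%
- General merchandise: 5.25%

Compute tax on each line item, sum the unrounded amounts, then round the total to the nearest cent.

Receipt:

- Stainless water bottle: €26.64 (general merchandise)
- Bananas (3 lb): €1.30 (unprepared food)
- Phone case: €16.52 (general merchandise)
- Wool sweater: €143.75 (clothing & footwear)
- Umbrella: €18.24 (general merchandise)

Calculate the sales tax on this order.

Stainless water bottle €26.64: general merchandise → 5.25% → €1.3986
Bananas (3 lb) €1.30: unprepared food → 4% → €0.052
Phone case €16.52: general merchandise → 5.25% → €0.8673
Wool sweater €143.75: clothing & footwear → 3.5% → €5.03125
Umbrella €18.24: general merchandise → 5.25% → €0.9576
Unrounded tax sum = €8.30675 → €8.31

€8.31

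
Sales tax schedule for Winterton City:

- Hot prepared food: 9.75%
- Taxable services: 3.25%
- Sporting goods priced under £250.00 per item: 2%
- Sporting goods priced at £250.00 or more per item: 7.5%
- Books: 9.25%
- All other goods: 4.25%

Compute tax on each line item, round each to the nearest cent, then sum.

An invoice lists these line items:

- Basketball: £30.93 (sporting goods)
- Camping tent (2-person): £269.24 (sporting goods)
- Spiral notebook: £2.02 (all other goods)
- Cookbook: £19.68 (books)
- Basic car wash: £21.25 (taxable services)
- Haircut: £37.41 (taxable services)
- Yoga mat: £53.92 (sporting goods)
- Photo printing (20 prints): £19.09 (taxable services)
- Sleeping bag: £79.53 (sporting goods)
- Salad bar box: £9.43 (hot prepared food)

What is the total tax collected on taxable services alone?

£2.53

Basic car wash £21.25: taxable services → 3.25% → £0.69
Haircut £37.41: taxable services → 3.25% → £1.22
Photo printing (20 prints) £19.09: taxable services → 3.25% → £0.62
Tax on taxable services = £0.69 + £1.22 + £0.62 = £2.53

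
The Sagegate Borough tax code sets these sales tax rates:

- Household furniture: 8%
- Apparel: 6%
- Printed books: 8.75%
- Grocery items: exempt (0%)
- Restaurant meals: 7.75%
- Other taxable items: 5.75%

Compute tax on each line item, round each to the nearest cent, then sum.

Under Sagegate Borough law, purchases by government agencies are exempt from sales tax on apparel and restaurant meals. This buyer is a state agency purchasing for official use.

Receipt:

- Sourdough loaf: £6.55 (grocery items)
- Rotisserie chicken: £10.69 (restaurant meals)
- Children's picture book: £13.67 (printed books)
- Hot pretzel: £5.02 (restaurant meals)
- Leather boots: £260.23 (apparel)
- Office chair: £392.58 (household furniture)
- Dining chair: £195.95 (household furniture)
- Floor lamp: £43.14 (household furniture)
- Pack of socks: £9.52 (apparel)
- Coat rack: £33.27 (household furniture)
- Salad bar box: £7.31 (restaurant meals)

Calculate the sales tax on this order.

£54.40

Sourdough loaf £6.55: grocery items → 0% → £0.00
Rotisserie chicken £10.69: restaurant meals, buyer-exempt → 0% → £0.00
Children's picture book £13.67: printed books → 8.75% → £1.20
Hot pretzel £5.02: restaurant meals, buyer-exempt → 0% → £0.00
Leather boots £260.23: apparel, buyer-exempt → 0% → £0.00
Office chair £392.58: household furniture → 8% → £31.41
Dining chair £195.95: household furniture → 8% → £15.68
Floor lamp £43.14: household furniture → 8% → £3.45
Pack of socks £9.52: apparel, buyer-exempt → 0% → £0.00
Coat rack £33.27: household furniture → 8% → £2.66
Salad bar box £7.31: restaurant meals, buyer-exempt → 0% → £0.00
Total tax = £1.20 + £31.41 + £15.68 + £3.45 + £2.66 = £54.40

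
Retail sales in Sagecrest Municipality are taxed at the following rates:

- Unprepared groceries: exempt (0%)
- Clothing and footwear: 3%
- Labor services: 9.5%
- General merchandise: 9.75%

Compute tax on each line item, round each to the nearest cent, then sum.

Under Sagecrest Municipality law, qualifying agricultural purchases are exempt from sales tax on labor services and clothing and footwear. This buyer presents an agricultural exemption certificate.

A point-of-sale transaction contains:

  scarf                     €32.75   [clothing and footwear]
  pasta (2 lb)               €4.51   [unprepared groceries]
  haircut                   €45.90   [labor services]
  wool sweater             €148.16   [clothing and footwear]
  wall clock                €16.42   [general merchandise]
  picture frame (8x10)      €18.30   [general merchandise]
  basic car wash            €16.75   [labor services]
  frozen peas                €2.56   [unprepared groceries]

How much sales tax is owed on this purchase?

€3.38

Scarf €32.75: clothing and footwear, buyer-exempt → 0% → €0.00
Pasta (2 lb) €4.51: unprepared groceries → 0% → €0.00
Haircut €45.90: labor services, buyer-exempt → 0% → €0.00
Wool sweater €148.16: clothing and footwear, buyer-exempt → 0% → €0.00
Wall clock €16.42: general merchandise → 9.75% → €1.60
Picture frame (8x10) €18.30: general merchandise → 9.75% → €1.78
Basic car wash €16.75: labor services, buyer-exempt → 0% → €0.00
Frozen peas €2.56: unprepared groceries → 0% → €0.00
Total tax = €1.60 + €1.78 = €3.38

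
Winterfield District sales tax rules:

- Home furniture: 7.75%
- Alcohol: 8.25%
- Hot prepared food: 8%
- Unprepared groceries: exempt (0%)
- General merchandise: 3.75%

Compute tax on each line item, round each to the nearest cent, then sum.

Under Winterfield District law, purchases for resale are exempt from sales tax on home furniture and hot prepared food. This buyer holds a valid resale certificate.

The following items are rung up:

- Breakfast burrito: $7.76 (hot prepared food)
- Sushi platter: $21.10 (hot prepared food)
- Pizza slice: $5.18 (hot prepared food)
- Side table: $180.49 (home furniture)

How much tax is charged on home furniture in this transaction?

$0.00

Side table $180.49: home furniture, buyer-exempt → 0% → $0.00
Tax on home furniture = $0.00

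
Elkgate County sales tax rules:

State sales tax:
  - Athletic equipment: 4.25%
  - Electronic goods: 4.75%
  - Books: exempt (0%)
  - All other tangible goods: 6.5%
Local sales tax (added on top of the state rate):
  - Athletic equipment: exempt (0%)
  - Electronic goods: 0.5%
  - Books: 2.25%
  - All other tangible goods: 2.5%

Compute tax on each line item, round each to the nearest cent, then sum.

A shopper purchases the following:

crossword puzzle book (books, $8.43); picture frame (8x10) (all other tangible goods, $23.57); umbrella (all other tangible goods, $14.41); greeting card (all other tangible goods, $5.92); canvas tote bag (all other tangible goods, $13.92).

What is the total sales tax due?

Crossword puzzle book $8.43: books → 0% + 2.25% local = 2.25% → $0.19
Picture frame (8x10) $23.57: all other tangible goods → 6.5% + 2.5% local = 9% → $2.12
Umbrella $14.41: all other tangible goods → 6.5% + 2.5% local = 9% → $1.30
Greeting card $5.92: all other tangible goods → 6.5% + 2.5% local = 9% → $0.53
Canvas tote bag $13.92: all other tangible goods → 6.5% + 2.5% local = 9% → $1.25
Total tax = $0.19 + $2.12 + $1.30 + $0.53 + $1.25 = $5.39

$5.39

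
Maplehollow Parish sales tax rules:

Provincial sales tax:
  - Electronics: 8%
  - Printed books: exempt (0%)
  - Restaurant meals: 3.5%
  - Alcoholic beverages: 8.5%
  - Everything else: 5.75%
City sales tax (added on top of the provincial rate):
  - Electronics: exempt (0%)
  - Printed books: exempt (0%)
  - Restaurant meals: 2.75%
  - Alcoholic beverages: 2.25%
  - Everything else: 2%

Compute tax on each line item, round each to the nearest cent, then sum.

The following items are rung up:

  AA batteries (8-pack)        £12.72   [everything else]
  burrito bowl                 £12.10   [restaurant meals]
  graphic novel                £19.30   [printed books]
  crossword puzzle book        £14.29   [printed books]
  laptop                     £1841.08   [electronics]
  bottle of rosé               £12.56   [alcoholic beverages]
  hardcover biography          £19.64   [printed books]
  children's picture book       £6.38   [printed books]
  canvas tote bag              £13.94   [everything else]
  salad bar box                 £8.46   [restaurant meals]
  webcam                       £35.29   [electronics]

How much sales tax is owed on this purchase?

AA batteries (8-pack) £12.72: everything else → 5.75% + 2% city = 7.75% → £0.99
Burrito bowl £12.10: restaurant meals → 3.5% + 2.75% city = 6.25% → £0.76
Graphic novel £19.30: printed books → 0% + 0% city = 0% → £0.00
Crossword puzzle book £14.29: printed books → 0% + 0% city = 0% → £0.00
Laptop £1841.08: electronics → 8% + 0% city = 8% → £147.29
Bottle of rosé £12.56: alcoholic beverages → 8.5% + 2.25% city = 10.75% → £1.35
Hardcover biography £19.64: printed books → 0% + 0% city = 0% → £0.00
Children's picture book £6.38: printed books → 0% + 0% city = 0% → £0.00
Canvas tote bag £13.94: everything else → 5.75% + 2% city = 7.75% → £1.08
Salad bar box £8.46: restaurant meals → 3.5% + 2.75% city = 6.25% → £0.53
Webcam £35.29: electronics → 8% + 0% city = 8% → £2.82
Total tax = £0.99 + £0.76 + £147.29 + £1.35 + £1.08 + £0.53 + £2.82 = £154.82

£154.82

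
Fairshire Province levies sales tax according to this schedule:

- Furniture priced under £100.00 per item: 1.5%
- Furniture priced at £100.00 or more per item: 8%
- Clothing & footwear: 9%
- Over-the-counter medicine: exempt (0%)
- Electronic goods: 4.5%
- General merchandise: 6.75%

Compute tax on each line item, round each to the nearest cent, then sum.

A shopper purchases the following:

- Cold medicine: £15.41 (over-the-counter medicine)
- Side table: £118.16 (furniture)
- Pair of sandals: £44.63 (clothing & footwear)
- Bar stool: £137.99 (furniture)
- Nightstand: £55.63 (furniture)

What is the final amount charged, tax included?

£397.16

Cold medicine £15.41: over-the-counter medicine → 0% → £0.00
Side table £118.16: furniture, £100.00 or more → 8% → £9.45
Pair of sandals £44.63: clothing & footwear → 9% → £4.02
Bar stool £137.99: furniture, £100.00 or more → 8% → £11.04
Nightstand £55.63: furniture, under £100.00 → 1.5% → £0.83
Subtotal = £371.82; tax = £25.34; total due = £397.16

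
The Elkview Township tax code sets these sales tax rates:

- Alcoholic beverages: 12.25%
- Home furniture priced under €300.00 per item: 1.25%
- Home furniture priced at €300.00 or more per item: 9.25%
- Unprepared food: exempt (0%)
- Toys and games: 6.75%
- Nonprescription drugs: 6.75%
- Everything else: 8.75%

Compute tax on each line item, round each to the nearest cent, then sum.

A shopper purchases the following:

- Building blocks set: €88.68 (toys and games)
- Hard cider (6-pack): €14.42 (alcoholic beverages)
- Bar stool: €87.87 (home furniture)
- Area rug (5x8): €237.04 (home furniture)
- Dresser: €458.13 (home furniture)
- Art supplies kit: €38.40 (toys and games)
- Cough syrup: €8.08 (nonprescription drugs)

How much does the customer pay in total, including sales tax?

€989.96

Building blocks set €88.68: toys and games → 6.75% → €5.99
Hard cider (6-pack) €14.42: alcoholic beverages → 12.25% → €1.77
Bar stool €87.87: home furniture, under €300.00 → 1.25% → €1.10
Area rug (5x8) €237.04: home furniture, under €300.00 → 1.25% → €2.96
Dresser €458.13: home furniture, €300.00 or more → 9.25% → €42.38
Art supplies kit €38.40: toys and games → 6.75% → €2.59
Cough syrup €8.08: nonprescription drugs → 6.75% → €0.55
Subtotal = €932.62; tax = €57.34; total due = €989.96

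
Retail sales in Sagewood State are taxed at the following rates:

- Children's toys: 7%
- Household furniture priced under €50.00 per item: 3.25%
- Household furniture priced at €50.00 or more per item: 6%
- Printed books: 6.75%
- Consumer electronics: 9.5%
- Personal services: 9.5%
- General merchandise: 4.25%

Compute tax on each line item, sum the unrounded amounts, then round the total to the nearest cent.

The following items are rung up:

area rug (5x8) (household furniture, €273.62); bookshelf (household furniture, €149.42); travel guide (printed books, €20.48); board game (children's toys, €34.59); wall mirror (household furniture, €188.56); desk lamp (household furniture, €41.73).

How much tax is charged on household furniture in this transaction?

€38.05

Area rug (5x8) €273.62: household furniture, €50.00 or more → 6% → €16.4172
Bookshelf €149.42: household furniture, €50.00 or more → 6% → €8.9652
Wall mirror €188.56: household furniture, €50.00 or more → 6% → €11.3136
Desk lamp €41.73: household furniture, under €50.00 → 3.25% → €1.356225
Tax on household furniture: unrounded sum = €38.052225 → €38.05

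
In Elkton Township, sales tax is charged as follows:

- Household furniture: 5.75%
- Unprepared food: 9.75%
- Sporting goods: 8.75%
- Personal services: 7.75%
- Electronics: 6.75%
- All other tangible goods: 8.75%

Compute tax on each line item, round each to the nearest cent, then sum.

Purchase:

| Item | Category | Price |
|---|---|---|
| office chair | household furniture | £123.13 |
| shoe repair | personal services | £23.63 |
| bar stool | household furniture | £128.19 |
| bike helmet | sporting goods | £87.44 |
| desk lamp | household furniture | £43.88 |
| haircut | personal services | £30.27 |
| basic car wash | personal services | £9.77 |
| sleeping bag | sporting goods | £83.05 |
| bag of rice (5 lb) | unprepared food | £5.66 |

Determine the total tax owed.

£37.38

Office chair £123.13: household furniture → 5.75% → £7.08
Shoe repair £23.63: personal services → 7.75% → £1.83
Bar stool £128.19: household furniture → 5.75% → £7.37
Bike helmet £87.44: sporting goods → 8.75% → £7.65
Desk lamp £43.88: household furniture → 5.75% → £2.52
Haircut £30.27: personal services → 7.75% → £2.35
Basic car wash £9.77: personal services → 7.75% → £0.76
Sleeping bag £83.05: sporting goods → 8.75% → £7.27
Bag of rice (5 lb) £5.66: unprepared food → 9.75% → £0.55
Total tax = £7.08 + £1.83 + £7.37 + £7.65 + £2.52 + £2.35 + £0.76 + £7.27 + £0.55 = £37.38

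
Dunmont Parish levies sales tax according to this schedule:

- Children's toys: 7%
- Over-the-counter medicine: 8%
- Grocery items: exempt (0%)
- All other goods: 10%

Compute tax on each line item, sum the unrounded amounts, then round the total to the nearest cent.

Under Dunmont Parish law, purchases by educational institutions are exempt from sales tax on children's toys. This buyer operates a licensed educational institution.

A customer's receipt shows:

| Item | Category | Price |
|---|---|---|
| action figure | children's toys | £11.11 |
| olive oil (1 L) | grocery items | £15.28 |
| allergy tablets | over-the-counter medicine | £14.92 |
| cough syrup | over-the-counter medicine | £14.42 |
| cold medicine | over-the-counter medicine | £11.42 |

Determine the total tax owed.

£3.26

Action figure £11.11: children's toys, buyer-exempt → 0% → £0.00
Olive oil (1 L) £15.28: grocery items → 0% → £0.00
Allergy tablets £14.92: over-the-counter medicine → 8% → £1.1936
Cough syrup £14.42: over-the-counter medicine → 8% → £1.1536
Cold medicine £11.42: over-the-counter medicine → 8% → £0.9136
Unrounded tax sum = £3.2608 → £3.26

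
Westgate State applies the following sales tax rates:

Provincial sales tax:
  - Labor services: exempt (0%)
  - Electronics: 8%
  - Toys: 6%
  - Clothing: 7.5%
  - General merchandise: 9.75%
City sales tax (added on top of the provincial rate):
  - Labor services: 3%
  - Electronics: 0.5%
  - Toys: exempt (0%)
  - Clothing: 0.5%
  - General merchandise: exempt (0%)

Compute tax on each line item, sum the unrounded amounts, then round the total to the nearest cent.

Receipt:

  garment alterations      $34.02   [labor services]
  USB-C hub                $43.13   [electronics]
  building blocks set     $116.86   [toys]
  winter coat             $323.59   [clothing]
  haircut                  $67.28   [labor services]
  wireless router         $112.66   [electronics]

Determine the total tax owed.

Garment alterations $34.02: labor services → 0% + 3% city = 3% → $1.0206
USB-C hub $43.13: electronics → 8% + 0.5% city = 8.5% → $3.66605
Building blocks set $116.86: toys → 6% + 0% city = 6% → $7.0116
Winter coat $323.59: clothing → 7.5% + 0.5% city = 8% → $25.8872
Haircut $67.28: labor services → 0% + 3% city = 3% → $2.0184
Wireless router $112.66: electronics → 8% + 0.5% city = 8.5% → $9.5761
Unrounded tax sum = $49.17995 → $49.18

$49.18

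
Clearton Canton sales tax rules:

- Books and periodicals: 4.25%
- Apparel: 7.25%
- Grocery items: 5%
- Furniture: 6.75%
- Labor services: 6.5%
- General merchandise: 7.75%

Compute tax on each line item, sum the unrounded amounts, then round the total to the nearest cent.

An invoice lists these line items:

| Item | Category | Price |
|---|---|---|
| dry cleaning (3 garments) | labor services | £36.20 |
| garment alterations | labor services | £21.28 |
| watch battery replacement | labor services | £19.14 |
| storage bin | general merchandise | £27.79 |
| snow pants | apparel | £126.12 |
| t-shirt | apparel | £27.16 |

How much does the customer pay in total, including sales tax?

Dry cleaning (3 garments) £36.20: labor services → 6.5% → £2.353
Garment alterations £21.28: labor services → 6.5% → £1.3832
Watch battery replacement £19.14: labor services → 6.5% → £1.2441
Storage bin £27.79: general merchandise → 7.75% → £2.153725
Snow pants £126.12: apparel → 7.25% → £9.1437
T-shirt £27.16: apparel → 7.25% → £1.9691
Subtotal = £257.69; unrounded tax = £18.246825 → £18.25; total due = £275.94

£275.94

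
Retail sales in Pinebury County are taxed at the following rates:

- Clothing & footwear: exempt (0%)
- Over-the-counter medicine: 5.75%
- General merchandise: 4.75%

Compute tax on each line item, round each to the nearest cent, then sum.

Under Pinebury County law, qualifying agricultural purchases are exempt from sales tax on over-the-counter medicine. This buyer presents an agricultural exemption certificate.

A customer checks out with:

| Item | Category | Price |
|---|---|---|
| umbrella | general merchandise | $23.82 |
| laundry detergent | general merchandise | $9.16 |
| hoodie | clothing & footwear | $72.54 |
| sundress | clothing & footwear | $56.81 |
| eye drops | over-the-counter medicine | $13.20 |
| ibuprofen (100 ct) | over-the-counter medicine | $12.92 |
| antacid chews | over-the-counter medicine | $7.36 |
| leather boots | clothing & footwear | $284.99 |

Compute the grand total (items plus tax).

Umbrella $23.82: general merchandise → 4.75% → $1.13
Laundry detergent $9.16: general merchandise → 4.75% → $0.44
Hoodie $72.54: clothing & footwear → 0% → $0.00
Sundress $56.81: clothing & footwear → 0% → $0.00
Eye drops $13.20: over-the-counter medicine, buyer-exempt → 0% → $0.00
Ibuprofen (100 ct) $12.92: over-the-counter medicine, buyer-exempt → 0% → $0.00
Antacid chews $7.36: over-the-counter medicine, buyer-exempt → 0% → $0.00
Leather boots $284.99: clothing & footwear → 0% → $0.00
Subtotal = $480.80; tax = $1.57; total due = $482.37

$482.37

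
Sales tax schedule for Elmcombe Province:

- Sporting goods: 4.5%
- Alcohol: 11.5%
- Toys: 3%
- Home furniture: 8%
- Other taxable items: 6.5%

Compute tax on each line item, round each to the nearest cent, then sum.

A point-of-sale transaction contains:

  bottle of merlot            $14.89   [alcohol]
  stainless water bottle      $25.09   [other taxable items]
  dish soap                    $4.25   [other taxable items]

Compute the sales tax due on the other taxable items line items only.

$1.91

Stainless water bottle $25.09: other taxable items → 6.5% → $1.63
Dish soap $4.25: other taxable items → 6.5% → $0.28
Tax on other taxable items = $1.63 + $0.28 = $1.91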